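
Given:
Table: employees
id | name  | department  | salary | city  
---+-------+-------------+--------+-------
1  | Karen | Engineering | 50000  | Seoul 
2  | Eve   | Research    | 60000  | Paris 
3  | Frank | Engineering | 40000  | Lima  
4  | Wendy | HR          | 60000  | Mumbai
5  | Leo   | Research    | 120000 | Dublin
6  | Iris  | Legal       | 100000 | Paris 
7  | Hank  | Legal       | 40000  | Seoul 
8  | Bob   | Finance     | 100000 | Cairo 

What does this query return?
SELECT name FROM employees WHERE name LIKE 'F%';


LIKE 'F%' matches names starting with 'F'
Matching: 1

1 rows:
Frank


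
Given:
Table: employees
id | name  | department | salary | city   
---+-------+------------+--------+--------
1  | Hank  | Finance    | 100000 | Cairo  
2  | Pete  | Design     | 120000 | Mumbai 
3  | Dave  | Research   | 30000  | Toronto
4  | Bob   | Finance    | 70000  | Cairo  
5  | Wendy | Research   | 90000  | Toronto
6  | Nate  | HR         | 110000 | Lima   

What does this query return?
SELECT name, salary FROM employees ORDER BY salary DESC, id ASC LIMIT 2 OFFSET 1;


Sort by salary DESC (id ASC tiebreak), then skip 1 and take 2
Rows 2 through 3

2 rows:
Nate, 110000
Hank, 100000


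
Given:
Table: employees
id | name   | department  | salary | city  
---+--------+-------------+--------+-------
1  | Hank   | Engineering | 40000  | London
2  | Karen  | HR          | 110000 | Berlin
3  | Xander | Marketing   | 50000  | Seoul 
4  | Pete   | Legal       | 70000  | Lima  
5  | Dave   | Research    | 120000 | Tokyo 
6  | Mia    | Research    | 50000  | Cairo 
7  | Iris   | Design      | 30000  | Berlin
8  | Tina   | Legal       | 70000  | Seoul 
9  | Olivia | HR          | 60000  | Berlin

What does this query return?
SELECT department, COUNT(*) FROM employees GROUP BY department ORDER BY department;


Assigning each row to its department group:
  Hank -> Engineering
  Karen -> HR
  Xander -> Marketing
  Pete -> Legal
  Dave -> Research
  Mia -> Research
  Iris -> Design
  Tina -> Legal
  Olivia -> HR


6 groups:
Design, 1
Engineering, 1
HR, 2
Legal, 2
Marketing, 1
Research, 2


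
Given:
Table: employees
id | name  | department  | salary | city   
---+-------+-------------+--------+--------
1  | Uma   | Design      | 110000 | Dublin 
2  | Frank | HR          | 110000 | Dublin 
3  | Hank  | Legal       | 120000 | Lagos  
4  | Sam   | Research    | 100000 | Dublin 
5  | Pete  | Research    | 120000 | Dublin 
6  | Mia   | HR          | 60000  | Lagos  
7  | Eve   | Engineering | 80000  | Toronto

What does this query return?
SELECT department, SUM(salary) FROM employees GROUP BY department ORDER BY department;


Summing salary within each department:
  Design: 110000 = 110000
  Engineering: 80000 = 80000
  HR: 110000 + 60000 = 170000
  Legal: 120000 = 120000
  Research: 100000 + 120000 = 220000


5 groups:
Design, 110000
Engineering, 80000
HR, 170000
Legal, 120000
Research, 220000


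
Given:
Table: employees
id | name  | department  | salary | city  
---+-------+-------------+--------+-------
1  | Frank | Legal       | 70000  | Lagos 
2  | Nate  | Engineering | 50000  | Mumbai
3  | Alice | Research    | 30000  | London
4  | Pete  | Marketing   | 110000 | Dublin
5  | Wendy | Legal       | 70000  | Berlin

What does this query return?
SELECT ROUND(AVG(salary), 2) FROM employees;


SUM(salary) = 330000
COUNT = 5
ROUND(AVG, 2) = ROUND(330000 / 5, 2) = 66000.0

66000.0


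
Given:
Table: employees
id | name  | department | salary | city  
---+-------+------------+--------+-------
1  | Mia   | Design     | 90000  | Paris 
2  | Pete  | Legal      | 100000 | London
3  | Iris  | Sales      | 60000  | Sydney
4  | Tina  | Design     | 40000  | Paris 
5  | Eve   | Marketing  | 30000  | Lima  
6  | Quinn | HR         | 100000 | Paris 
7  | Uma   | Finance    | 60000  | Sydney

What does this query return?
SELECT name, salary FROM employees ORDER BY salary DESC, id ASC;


Sorting by salary DESC, then id ASC for ties

7 rows:
Pete, 100000
Quinn, 100000
Mia, 90000
Iris, 60000
Uma, 60000
Tina, 40000
Eve, 30000


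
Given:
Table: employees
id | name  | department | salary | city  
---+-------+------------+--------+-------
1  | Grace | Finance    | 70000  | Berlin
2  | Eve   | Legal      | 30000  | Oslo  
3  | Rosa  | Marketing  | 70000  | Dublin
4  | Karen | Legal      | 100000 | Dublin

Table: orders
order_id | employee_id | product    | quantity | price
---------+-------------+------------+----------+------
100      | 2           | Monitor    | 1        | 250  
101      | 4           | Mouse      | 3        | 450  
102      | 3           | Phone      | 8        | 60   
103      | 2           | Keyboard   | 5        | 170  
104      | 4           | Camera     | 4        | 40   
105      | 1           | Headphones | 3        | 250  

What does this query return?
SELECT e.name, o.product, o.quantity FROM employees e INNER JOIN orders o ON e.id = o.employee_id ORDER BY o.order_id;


Joining employees.id = orders.employee_id:
  employee Eve (id=2) -> order Monitor
  employee Karen (id=4) -> order Mouse
  employee Rosa (id=3) -> order Phone
  employee Eve (id=2) -> order Keyboard
  employee Karen (id=4) -> order Camera
  employee Grace (id=1) -> order Headphones


6 rows:
Eve, Monitor, 1
Karen, Mouse, 3
Rosa, Phone, 8
Eve, Keyboard, 5
Karen, Camera, 4
Grace, Headphones, 3


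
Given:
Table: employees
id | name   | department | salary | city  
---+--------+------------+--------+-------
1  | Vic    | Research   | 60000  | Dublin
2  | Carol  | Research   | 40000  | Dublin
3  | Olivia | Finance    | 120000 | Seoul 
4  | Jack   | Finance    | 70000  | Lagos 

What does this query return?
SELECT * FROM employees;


SELECT * returns all 4 rows with all columns

4 rows:
1, Vic, Research, 60000, Dublin
2, Carol, Research, 40000, Dublin
3, Olivia, Finance, 120000, Seoul
4, Jack, Finance, 70000, Lagos


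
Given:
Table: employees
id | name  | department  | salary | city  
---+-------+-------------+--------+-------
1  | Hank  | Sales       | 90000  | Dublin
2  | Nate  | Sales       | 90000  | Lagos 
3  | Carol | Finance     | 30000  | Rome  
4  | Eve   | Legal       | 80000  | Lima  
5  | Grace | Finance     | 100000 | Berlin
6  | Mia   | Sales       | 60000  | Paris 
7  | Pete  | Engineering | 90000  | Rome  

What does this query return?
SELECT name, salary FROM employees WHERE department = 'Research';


Filtering: department = 'Research'
Matching rows: 0

Empty result set (0 rows)


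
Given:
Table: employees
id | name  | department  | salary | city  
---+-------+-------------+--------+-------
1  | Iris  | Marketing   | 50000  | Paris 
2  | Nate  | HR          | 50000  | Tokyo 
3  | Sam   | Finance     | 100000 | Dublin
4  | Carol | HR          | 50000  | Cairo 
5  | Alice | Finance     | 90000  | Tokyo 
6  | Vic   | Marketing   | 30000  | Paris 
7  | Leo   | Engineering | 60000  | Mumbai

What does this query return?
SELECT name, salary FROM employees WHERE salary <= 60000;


Filtering: salary <= 60000
Matching: 5 rows

5 rows:
Iris, 50000
Nate, 50000
Carol, 50000
Vic, 30000
Leo, 60000


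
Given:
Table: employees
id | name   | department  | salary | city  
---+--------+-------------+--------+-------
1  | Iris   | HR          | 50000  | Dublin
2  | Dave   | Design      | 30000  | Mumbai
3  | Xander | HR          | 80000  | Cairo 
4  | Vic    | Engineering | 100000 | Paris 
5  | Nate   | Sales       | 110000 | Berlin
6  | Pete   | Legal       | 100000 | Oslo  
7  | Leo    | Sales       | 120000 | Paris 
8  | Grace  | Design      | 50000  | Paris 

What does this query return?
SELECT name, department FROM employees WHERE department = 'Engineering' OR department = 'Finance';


Filtering: department = 'Engineering' OR 'Finance'
Matching: 1 rows

1 rows:
Vic, Engineering


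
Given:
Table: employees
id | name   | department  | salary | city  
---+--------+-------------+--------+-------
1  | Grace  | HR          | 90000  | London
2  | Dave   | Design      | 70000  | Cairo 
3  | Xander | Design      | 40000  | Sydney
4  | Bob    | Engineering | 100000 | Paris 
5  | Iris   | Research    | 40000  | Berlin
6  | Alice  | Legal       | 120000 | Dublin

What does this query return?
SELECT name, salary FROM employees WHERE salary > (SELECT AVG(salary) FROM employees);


Subquery: AVG(salary) = 76666.67
Filtering: salary > 76666.67
  Grace (90000) -> MATCH
  Bob (100000) -> MATCH
  Alice (120000) -> MATCH


3 rows:
Grace, 90000
Bob, 100000
Alice, 120000


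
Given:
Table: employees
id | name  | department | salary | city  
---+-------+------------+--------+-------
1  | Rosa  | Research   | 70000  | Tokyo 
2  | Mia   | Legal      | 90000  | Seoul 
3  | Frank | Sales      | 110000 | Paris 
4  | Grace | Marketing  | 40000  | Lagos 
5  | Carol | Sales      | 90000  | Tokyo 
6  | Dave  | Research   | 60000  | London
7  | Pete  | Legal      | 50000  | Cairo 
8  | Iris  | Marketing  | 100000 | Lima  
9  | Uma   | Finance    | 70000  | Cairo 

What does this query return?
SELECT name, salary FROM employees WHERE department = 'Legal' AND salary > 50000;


Filtering: department = 'Legal' AND salary > 50000
Matching: 1 rows

1 rows:
Mia, 90000


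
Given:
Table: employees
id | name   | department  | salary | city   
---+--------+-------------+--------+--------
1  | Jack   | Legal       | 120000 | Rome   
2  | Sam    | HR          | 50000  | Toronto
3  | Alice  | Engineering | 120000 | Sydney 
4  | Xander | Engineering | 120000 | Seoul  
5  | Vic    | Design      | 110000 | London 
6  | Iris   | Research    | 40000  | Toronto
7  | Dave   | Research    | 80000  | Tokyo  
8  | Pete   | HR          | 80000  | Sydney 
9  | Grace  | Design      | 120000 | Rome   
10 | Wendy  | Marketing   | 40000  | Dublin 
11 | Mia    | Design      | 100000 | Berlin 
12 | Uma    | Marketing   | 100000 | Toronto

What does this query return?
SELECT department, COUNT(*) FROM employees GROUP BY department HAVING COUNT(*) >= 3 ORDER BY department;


Groups with count >= 3:
  Design: 3 -> PASS
  Engineering: 2 -> filtered out
  HR: 2 -> filtered out
  Legal: 1 -> filtered out
  Marketing: 2 -> filtered out
  Research: 2 -> filtered out


1 groups:
Design, 3


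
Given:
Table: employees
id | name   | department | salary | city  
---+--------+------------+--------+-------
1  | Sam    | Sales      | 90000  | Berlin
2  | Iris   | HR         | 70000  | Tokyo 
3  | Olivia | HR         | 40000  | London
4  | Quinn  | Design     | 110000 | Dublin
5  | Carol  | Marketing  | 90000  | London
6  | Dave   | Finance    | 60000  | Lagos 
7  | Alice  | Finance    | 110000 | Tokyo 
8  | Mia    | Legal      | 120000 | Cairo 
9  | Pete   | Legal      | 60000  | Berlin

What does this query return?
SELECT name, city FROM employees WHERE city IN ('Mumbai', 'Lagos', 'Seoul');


Filtering: city IN ('Mumbai', 'Lagos', 'Seoul')
Matching: 1 rows

1 rows:
Dave, Lagos


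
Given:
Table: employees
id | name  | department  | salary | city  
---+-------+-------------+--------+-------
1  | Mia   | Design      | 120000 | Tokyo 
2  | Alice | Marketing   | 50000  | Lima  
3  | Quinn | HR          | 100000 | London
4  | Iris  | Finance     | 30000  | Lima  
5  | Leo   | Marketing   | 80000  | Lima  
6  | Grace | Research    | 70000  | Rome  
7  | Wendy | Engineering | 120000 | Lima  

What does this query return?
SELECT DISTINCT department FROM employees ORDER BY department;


All 'department' values (row order): Design, Marketing, HR, Finance, Marketing, Research, Engineering
Removing duplicates leaves 6 unique value(s).

6 values:
Design
Engineering
Finance
HR
Marketing
Research


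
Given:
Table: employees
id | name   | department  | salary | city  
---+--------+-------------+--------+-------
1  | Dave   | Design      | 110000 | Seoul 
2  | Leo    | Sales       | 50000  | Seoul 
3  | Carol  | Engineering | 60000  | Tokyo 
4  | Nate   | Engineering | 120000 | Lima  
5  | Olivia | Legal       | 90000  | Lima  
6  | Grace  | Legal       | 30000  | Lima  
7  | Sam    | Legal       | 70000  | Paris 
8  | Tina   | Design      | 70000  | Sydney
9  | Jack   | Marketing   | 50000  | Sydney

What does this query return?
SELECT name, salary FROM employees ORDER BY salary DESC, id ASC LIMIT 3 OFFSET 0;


Sort by salary DESC (id ASC tiebreak), then skip 0 and take 3
Rows 1 through 3

3 rows:
Nate, 120000
Dave, 110000
Olivia, 90000


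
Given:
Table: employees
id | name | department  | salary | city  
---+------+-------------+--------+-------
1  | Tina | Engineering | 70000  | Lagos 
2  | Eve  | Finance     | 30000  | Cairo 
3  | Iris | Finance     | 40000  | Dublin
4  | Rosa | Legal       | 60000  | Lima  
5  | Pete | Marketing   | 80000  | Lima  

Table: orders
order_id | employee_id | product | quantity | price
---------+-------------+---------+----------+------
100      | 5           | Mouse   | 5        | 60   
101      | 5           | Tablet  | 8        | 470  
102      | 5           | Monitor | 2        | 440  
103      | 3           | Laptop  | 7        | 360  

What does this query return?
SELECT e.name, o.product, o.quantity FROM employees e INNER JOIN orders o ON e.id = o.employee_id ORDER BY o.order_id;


Joining employees.id = orders.employee_id:
  employee Pete (id=5) -> order Mouse
  employee Pete (id=5) -> order Tablet
  employee Pete (id=5) -> order Monitor
  employee Iris (id=3) -> order Laptop


4 rows:
Pete, Mouse, 5
Pete, Tablet, 8
Pete, Monitor, 2
Iris, Laptop, 7


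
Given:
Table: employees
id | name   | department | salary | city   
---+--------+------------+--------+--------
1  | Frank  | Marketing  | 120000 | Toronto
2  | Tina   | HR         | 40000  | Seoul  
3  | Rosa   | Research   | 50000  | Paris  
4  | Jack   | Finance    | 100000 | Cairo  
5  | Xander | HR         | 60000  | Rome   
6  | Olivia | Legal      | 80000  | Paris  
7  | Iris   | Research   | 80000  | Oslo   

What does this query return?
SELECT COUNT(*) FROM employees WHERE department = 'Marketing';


Counting rows where department = 'Marketing'
  Frank -> MATCH


1


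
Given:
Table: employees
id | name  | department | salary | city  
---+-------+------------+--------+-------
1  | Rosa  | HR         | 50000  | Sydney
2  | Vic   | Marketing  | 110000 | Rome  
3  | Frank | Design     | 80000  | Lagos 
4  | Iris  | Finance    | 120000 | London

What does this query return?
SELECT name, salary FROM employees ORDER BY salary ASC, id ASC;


Sorting by salary ASC, then id ASC for ties

4 rows:
Rosa, 50000
Frank, 80000
Vic, 110000
Iris, 120000


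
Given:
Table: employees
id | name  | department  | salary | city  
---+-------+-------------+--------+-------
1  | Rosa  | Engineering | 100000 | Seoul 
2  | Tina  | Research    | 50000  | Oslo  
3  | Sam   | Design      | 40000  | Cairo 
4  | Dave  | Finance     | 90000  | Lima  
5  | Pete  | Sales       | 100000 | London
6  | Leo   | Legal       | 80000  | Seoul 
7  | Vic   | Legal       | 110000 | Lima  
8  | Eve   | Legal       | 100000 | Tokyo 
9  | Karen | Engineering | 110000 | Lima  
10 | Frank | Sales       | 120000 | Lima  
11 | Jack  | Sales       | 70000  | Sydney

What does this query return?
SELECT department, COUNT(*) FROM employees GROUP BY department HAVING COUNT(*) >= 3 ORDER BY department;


Groups with count >= 3:
  Legal: 3 -> PASS
  Sales: 3 -> PASS
  Design: 1 -> filtered out
  Engineering: 2 -> filtered out
  Finance: 1 -> filtered out
  Research: 1 -> filtered out


2 groups:
Legal, 3
Sales, 3


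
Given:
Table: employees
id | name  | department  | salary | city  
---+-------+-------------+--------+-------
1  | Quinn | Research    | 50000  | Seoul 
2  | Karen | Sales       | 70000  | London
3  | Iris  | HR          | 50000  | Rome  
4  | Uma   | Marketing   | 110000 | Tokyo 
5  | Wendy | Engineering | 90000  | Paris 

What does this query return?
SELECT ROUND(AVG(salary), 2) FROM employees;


SUM(salary) = 370000
COUNT = 5
ROUND(AVG, 2) = ROUND(370000 / 5, 2) = 74000.0

74000.0


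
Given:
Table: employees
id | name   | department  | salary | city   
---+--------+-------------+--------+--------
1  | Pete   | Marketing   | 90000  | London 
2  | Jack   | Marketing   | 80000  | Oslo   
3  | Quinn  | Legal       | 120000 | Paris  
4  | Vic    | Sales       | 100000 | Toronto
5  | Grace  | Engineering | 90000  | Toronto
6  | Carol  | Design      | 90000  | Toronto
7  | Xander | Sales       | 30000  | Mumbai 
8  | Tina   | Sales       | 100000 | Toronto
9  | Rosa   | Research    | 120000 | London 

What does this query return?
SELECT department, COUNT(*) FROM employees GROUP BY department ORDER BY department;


Assigning each row to its department group:
  Pete -> Marketing
  Jack -> Marketing
  Quinn -> Legal
  Vic -> Sales
  Grace -> Engineering
  Carol -> Design
  Xander -> Sales
  Tina -> Sales
  Rosa -> Research


6 groups:
Design, 1
Engineering, 1
Legal, 1
Marketing, 2
Research, 1
Sales, 3


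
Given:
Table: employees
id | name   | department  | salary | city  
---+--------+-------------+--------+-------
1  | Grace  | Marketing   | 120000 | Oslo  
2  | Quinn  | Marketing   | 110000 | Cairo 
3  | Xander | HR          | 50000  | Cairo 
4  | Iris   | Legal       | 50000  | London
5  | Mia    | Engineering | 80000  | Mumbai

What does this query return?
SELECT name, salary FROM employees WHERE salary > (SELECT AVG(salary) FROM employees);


Subquery: AVG(salary) = 82000.0
Filtering: salary > 82000.0
  Grace (120000) -> MATCH
  Quinn (110000) -> MATCH


2 rows:
Grace, 120000
Quinn, 110000


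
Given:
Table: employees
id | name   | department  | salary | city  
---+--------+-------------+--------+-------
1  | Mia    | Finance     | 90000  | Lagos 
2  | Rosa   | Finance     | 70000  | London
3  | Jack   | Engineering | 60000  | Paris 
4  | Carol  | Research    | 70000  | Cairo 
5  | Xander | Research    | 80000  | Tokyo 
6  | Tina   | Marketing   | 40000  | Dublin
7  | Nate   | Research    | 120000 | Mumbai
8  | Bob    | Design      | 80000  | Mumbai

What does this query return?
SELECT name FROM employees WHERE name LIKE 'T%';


LIKE 'T%' matches names starting with 'T'
Matching: 1

1 rows:
Tina


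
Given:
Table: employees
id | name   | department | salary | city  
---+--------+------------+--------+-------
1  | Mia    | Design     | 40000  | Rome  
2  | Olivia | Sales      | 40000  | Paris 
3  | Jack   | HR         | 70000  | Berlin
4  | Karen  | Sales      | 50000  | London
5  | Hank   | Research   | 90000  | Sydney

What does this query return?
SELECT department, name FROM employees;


Projecting columns: department, name

5 rows:
Design, Mia
Sales, Olivia
HR, Jack
Sales, Karen
Research, Hank


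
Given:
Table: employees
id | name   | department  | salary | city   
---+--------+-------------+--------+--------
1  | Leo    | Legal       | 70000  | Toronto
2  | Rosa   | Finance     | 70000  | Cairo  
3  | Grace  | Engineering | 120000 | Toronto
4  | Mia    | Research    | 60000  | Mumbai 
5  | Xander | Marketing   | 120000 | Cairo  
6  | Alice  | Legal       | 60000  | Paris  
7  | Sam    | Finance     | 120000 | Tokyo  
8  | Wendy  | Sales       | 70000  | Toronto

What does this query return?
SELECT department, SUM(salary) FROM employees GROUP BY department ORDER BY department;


Summing salary within each department:
  Engineering: 120000 = 120000
  Finance: 70000 + 120000 = 190000
  Legal: 70000 + 60000 = 130000
  Marketing: 120000 = 120000
  Research: 60000 = 60000
  Sales: 70000 = 70000


6 groups:
Engineering, 120000
Finance, 190000
Legal, 130000
Marketing, 120000
Research, 60000
Sales, 70000


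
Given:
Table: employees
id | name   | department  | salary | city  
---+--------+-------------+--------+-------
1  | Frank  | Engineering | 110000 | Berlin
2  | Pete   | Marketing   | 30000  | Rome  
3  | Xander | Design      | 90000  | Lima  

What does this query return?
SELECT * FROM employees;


SELECT * returns all 3 rows with all columns

3 rows:
1, Frank, Engineering, 110000, Berlin
2, Pete, Marketing, 30000, Rome
3, Xander, Design, 90000, Lima


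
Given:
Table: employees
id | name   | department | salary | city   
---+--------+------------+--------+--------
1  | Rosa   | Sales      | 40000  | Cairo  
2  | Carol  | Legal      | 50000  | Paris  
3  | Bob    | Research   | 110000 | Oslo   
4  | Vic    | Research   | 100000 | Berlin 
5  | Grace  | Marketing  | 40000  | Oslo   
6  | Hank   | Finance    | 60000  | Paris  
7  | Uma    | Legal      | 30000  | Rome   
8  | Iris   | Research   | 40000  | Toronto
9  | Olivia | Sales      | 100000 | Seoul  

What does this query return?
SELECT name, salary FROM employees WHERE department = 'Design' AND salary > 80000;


Filtering: department = 'Design' AND salary > 80000
Matching: 0 rows

Empty result set (0 rows)


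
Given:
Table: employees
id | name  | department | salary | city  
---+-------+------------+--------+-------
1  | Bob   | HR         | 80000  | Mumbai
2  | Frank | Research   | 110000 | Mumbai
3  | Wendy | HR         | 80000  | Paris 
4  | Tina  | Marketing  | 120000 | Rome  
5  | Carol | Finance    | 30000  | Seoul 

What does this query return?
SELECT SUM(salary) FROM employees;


SUM(salary) = 80000 + 110000 + 80000 + 120000 + 30000 = 420000

420000


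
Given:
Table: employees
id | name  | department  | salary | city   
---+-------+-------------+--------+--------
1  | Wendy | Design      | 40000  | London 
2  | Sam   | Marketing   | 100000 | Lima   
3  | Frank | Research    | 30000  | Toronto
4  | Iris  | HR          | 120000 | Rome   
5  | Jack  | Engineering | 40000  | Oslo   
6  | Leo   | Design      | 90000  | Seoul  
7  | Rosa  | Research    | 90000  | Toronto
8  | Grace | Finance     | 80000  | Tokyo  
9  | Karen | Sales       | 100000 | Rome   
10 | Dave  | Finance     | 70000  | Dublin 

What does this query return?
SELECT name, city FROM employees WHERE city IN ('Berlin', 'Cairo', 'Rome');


Filtering: city IN ('Berlin', 'Cairo', 'Rome')
Matching: 2 rows

2 rows:
Iris, Rome
Karen, Rome


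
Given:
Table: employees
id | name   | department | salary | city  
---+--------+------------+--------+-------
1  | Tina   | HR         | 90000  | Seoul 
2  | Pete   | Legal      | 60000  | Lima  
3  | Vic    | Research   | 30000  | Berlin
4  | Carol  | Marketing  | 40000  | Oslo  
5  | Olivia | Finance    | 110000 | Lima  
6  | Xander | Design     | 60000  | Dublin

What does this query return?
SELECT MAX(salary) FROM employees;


Salaries: 90000, 60000, 30000, 40000, 110000, 60000
MAX = 110000

110000


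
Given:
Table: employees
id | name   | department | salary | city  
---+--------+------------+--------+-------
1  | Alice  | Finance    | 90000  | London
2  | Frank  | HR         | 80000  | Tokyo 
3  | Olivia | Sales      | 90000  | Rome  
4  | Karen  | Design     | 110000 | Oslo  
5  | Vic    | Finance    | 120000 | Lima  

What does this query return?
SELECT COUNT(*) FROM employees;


COUNT(*) counts all rows

5


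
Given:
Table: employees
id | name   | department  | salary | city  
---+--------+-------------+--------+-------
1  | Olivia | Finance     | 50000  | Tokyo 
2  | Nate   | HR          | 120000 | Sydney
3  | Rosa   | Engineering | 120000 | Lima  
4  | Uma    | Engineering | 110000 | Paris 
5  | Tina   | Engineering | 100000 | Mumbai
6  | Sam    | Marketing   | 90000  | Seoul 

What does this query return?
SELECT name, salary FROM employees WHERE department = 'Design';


Filtering: department = 'Design'
Matching rows: 0

Empty result set (0 rows)


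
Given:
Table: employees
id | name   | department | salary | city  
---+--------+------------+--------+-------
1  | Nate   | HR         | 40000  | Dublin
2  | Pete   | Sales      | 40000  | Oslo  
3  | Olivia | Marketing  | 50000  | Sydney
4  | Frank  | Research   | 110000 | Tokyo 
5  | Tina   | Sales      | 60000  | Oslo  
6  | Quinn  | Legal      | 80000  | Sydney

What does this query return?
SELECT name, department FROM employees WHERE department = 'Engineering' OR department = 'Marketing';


Filtering: department = 'Engineering' OR 'Marketing'
Matching: 1 rows

1 rows:
Olivia, Marketing


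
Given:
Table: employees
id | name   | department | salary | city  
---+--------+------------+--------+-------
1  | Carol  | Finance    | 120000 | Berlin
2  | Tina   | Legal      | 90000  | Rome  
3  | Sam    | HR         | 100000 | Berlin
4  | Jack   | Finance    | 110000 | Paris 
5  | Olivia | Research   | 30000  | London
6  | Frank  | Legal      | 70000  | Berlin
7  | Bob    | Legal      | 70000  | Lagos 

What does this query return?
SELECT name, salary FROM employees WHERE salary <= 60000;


Filtering: salary <= 60000
Matching: 1 rows

1 rows:
Olivia, 30000


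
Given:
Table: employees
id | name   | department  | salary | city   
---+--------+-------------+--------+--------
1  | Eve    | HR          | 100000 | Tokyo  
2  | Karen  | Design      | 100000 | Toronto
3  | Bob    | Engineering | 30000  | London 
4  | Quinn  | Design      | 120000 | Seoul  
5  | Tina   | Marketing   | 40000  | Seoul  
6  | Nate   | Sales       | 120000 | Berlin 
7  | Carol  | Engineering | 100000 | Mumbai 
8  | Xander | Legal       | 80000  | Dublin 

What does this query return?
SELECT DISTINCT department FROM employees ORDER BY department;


All 'department' values (row order): HR, Design, Engineering, Design, Marketing, Sales, Engineering, Legal
Removing duplicates leaves 6 unique value(s).

6 values:
Design
Engineering
HR
Legal
Marketing
Sales


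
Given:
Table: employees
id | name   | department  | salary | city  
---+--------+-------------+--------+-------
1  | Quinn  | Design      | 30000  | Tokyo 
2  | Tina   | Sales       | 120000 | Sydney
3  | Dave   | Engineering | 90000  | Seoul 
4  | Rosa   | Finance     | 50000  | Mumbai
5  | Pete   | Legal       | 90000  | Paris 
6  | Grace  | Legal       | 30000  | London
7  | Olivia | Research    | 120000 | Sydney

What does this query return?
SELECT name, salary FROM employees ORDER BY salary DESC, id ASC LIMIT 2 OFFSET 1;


Sort by salary DESC (id ASC tiebreak), then skip 1 and take 2
Rows 2 through 3

2 rows:
Olivia, 120000
Dave, 90000


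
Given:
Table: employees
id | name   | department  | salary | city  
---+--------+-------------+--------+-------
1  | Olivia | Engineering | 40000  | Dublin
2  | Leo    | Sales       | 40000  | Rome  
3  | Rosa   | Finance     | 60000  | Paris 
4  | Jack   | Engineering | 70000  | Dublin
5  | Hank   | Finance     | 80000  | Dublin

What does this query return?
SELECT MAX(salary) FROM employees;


Salaries: 40000, 40000, 60000, 70000, 80000
MAX = 80000

80000


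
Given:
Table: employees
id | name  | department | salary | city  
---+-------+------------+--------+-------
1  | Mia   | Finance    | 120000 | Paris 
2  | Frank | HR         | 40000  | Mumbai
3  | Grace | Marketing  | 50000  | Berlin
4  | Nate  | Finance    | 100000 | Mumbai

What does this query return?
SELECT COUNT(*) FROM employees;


COUNT(*) counts all rows

4


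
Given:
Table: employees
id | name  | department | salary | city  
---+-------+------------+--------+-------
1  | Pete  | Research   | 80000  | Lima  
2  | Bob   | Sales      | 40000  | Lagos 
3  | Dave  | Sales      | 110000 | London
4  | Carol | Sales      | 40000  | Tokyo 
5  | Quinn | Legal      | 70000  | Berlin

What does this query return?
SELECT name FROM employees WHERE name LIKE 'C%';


LIKE 'C%' matches names starting with 'C'
Matching: 1

1 rows:
Carol


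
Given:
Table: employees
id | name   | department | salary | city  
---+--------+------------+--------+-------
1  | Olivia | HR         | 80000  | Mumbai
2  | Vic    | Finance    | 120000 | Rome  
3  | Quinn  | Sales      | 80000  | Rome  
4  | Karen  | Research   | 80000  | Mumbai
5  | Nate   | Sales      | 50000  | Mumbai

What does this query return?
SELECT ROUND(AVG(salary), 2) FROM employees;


SUM(salary) = 410000
COUNT = 5
ROUND(AVG, 2) = ROUND(410000 / 5, 2) = 82000.0

82000.0


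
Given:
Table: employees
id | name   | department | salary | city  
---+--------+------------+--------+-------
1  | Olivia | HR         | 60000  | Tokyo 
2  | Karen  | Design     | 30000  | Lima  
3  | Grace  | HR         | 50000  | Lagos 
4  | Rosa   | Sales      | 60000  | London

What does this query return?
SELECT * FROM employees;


SELECT * returns all 4 rows with all columns

4 rows:
1, Olivia, HR, 60000, Tokyo
2, Karen, Design, 30000, Lima
3, Grace, HR, 50000, Lagos
4, Rosa, Sales, 60000, London


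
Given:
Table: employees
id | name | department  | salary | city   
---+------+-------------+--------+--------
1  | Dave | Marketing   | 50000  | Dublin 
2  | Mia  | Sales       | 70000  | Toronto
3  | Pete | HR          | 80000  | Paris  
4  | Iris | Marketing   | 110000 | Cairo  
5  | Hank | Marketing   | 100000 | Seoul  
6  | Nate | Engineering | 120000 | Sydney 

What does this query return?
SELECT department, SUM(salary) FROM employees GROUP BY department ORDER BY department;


Summing salary within each department:
  Engineering: 120000 = 120000
  HR: 80000 = 80000
  Marketing: 50000 + 110000 + 100000 = 260000
  Sales: 70000 = 70000


4 groups:
Engineering, 120000
HR, 80000
Marketing, 260000
Sales, 70000


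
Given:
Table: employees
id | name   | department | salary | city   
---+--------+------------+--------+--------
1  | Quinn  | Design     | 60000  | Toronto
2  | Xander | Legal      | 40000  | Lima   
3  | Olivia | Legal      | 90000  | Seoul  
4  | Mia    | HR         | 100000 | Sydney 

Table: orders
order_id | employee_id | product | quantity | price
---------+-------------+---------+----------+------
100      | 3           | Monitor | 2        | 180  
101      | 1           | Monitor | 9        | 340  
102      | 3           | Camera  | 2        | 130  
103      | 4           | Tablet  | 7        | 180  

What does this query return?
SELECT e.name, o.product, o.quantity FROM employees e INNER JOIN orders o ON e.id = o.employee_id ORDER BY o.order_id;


Joining employees.id = orders.employee_id:
  employee Olivia (id=3) -> order Monitor
  employee Quinn (id=1) -> order Monitor
  employee Olivia (id=3) -> order Camera
  employee Mia (id=4) -> order Tablet


4 rows:
Olivia, Monitor, 2
Quinn, Monitor, 9
Olivia, Camera, 2
Mia, Tablet, 7


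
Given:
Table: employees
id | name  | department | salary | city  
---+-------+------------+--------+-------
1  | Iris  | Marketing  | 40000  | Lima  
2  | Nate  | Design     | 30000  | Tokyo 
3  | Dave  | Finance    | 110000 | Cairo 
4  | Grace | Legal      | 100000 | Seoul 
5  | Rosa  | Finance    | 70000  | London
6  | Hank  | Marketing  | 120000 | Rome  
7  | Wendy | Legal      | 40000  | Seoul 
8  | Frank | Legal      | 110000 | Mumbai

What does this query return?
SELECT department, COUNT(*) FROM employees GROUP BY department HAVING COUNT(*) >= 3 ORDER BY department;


Groups with count >= 3:
  Legal: 3 -> PASS
  Design: 1 -> filtered out
  Finance: 2 -> filtered out
  Marketing: 2 -> filtered out


1 groups:
Legal, 3


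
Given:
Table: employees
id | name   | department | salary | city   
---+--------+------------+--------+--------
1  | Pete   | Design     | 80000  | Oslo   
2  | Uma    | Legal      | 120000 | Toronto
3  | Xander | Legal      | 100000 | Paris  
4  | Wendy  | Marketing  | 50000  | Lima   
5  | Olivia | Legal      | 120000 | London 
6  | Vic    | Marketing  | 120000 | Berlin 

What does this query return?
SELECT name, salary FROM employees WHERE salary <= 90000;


Filtering: salary <= 90000
Matching: 2 rows

2 rows:
Pete, 80000
Wendy, 50000


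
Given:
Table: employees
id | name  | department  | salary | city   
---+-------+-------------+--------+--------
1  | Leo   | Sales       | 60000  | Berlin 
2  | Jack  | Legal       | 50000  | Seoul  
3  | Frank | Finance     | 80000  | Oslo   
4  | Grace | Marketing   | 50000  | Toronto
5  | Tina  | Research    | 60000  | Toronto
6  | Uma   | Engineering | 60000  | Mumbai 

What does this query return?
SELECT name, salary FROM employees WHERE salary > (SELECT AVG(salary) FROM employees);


Subquery: AVG(salary) = 60000.0
Filtering: salary > 60000.0
  Frank (80000) -> MATCH


1 rows:
Frank, 80000


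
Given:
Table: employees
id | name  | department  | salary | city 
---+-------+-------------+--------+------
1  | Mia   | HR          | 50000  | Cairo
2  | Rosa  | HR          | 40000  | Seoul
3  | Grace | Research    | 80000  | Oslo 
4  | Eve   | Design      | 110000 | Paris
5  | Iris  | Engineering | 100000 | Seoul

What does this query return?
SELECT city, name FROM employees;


Projecting columns: city, name

5 rows:
Cairo, Mia
Seoul, Rosa
Oslo, Grace
Paris, Eve
Seoul, Iris


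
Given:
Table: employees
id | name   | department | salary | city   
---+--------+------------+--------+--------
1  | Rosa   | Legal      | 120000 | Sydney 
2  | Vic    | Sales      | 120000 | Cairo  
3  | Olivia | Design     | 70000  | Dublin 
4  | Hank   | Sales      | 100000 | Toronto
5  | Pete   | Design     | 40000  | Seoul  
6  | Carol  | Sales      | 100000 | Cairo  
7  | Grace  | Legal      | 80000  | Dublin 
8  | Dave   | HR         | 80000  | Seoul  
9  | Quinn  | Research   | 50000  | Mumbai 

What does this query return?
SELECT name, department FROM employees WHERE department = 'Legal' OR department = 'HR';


Filtering: department = 'Legal' OR 'HR'
Matching: 3 rows

3 rows:
Rosa, Legal
Grace, Legal
Dave, HR


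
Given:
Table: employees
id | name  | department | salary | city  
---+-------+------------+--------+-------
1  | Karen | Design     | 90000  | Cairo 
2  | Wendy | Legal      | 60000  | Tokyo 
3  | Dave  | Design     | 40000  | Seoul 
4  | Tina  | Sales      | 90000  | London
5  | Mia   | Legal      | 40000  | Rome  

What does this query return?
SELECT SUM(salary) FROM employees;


SUM(salary) = 90000 + 60000 + 40000 + 90000 + 40000 = 320000

320000


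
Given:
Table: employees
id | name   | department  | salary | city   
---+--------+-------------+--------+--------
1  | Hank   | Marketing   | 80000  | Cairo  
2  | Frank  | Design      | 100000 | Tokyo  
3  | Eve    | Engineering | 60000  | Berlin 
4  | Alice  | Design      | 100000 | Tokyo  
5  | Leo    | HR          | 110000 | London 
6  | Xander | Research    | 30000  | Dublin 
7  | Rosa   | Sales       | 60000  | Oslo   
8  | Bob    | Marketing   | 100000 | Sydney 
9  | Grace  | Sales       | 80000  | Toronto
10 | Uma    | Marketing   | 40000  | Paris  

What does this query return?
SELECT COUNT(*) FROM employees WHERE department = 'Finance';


Counting rows where department = 'Finance'


0


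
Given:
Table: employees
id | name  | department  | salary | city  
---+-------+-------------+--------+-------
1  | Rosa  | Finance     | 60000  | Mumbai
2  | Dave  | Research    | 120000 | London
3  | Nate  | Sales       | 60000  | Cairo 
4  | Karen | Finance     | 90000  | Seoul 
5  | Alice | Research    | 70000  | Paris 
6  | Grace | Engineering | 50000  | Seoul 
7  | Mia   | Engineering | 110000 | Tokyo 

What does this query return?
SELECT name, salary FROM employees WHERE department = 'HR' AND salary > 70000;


Filtering: department = 'HR' AND salary > 70000
Matching: 0 rows

Empty result set (0 rows)


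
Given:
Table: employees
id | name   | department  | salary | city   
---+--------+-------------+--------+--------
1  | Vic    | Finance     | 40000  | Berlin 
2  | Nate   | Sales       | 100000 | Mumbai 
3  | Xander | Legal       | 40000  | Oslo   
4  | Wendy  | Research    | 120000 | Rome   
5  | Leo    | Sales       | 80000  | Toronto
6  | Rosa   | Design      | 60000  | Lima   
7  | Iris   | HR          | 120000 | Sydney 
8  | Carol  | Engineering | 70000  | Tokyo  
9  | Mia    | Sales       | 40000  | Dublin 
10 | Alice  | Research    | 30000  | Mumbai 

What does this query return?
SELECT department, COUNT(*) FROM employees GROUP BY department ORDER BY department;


Assigning each row to its department group:
  Vic -> Finance
  Nate -> Sales
  Xander -> Legal
  Wendy -> Research
  Leo -> Sales
  Rosa -> Design
  Iris -> HR
  Carol -> Engineering
  Mia -> Sales
  Alice -> Research


7 groups:
Design, 1
Engineering, 1
Finance, 1
HR, 1
Legal, 1
Research, 2
Sales, 3


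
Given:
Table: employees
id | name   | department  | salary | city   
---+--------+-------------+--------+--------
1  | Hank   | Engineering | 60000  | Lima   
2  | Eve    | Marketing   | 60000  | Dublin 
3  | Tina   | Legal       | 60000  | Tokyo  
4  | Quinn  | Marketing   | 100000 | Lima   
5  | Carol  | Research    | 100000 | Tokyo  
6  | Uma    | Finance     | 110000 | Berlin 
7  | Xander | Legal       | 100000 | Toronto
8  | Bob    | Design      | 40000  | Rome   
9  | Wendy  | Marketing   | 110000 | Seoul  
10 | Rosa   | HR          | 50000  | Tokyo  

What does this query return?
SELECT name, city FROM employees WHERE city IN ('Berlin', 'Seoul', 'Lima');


Filtering: city IN ('Berlin', 'Seoul', 'Lima')
Matching: 4 rows

4 rows:
Hank, Lima
Quinn, Lima
Uma, Berlin
Wendy, Seoul


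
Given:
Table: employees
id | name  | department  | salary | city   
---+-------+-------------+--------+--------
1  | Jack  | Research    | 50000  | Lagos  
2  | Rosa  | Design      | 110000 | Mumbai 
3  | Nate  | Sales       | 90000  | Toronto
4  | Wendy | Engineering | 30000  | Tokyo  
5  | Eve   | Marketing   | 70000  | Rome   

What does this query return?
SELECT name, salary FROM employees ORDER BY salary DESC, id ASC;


Sorting by salary DESC, then id ASC for ties

5 rows:
Rosa, 110000
Nate, 90000
Eve, 70000
Jack, 50000
Wendy, 30000


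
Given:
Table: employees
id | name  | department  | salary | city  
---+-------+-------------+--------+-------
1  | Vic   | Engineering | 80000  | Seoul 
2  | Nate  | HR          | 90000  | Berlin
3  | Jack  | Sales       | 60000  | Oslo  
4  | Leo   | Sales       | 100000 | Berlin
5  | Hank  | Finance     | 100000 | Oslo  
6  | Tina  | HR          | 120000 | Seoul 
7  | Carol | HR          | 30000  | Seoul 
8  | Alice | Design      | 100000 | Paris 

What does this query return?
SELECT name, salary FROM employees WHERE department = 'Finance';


Filtering: department = 'Finance'
Matching rows: 1

1 rows:
Hank, 100000


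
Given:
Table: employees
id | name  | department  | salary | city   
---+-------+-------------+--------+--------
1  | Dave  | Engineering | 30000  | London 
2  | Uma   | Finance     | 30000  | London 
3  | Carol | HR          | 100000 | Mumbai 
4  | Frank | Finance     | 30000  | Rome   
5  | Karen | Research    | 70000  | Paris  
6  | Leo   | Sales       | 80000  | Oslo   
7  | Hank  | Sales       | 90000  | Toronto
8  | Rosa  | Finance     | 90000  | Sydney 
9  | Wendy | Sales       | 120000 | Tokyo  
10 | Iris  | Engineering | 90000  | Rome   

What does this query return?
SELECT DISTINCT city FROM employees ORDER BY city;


All 'city' values (row order): London, London, Mumbai, Rome, Paris, Oslo, Toronto, Sydney, Tokyo, Rome
Removing duplicates leaves 8 unique value(s).

8 values:
London
Mumbai
Oslo
Paris
Rome
Sydney
Tokyo
Toronto


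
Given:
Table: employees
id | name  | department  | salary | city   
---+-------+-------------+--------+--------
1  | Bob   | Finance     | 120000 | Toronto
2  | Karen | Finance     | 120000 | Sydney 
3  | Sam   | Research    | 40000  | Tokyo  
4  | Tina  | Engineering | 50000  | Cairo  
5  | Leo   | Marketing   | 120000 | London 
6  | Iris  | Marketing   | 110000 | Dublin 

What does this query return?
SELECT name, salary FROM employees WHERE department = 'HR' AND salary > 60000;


Filtering: department = 'HR' AND salary > 60000
Matching: 0 rows

Empty result set (0 rows)


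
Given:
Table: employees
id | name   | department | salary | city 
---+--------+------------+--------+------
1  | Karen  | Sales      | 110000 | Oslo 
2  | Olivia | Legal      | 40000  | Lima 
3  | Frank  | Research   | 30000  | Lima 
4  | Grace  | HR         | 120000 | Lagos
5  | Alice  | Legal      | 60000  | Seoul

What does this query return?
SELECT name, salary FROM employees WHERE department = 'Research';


Filtering: department = 'Research'
Matching rows: 1

1 rows:
Frank, 30000


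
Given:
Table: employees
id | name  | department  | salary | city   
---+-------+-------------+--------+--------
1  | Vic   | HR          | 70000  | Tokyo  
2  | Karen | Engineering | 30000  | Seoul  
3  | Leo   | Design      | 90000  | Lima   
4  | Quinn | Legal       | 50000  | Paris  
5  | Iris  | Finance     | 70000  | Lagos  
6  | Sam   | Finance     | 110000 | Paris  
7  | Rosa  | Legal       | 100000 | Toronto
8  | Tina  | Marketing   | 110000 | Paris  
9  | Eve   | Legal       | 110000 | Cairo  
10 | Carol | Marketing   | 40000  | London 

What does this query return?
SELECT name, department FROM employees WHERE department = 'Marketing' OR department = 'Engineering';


Filtering: department = 'Marketing' OR 'Engineering'
Matching: 3 rows

3 rows:
Karen, Engineering
Tina, Marketing
Carol, Marketing
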